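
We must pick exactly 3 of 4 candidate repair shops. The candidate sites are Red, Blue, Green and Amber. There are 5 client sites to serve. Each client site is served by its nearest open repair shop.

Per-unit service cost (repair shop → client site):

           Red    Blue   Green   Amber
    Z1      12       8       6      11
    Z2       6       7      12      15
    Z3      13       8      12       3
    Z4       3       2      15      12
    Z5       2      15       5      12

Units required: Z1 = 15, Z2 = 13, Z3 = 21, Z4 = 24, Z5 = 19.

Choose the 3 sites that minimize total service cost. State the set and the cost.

With exactly 3 open, each client site uses its cheapest among the chosen.
{Red, Green, Amber}: Z1→Green 6·15=90, Z2→Red 6·13=78, Z3→Amber 3·21=63, Z4→Red 3·24=72, Z5→Red 2·19=38. Service cost 341.
{Red, Blue, Amber}: service cost 347
{Blue, Green, Amber}: service cost 387
Among all 4 size-3 choices, {Red, Green, Amber} is lowest.

Choose Red, Green and Amber; total service cost 341.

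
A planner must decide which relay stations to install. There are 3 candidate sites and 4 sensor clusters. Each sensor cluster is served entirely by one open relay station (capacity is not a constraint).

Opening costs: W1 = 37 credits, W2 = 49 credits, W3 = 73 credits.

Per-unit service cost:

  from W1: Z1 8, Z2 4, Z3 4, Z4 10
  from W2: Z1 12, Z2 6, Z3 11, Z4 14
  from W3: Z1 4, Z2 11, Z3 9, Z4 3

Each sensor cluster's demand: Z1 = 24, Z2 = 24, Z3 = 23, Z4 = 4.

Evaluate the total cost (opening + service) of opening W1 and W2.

Total cost: 506

Each sensor cluster is assigned to its cheapest site among the open ones.
{W1, W2}: Z1→W1 8·24=192, Z2→W1 4·24=96, Z3→W1 4·23=92, Z4→W1 10·4=40. Service 420; fixed 86; total 506.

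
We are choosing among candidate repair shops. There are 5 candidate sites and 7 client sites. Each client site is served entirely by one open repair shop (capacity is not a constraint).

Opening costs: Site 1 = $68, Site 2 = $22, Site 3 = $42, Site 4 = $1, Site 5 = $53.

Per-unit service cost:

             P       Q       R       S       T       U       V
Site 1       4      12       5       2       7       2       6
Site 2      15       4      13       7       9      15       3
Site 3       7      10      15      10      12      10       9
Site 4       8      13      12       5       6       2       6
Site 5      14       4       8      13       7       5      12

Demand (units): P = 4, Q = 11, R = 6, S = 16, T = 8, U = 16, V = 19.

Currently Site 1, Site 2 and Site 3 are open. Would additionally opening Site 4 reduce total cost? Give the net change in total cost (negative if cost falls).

Yes — net change −7 (cost falls by 7).

Current service cost with {Site 1, Site 2, Site 3}: 267.
Adding Site 4: each client site re-picks its cheapest; new service cost 259, saving 8.
Extra fixed cost: 1. Net change = 1 − 8 = -7.
(Totals: 399 → 392.)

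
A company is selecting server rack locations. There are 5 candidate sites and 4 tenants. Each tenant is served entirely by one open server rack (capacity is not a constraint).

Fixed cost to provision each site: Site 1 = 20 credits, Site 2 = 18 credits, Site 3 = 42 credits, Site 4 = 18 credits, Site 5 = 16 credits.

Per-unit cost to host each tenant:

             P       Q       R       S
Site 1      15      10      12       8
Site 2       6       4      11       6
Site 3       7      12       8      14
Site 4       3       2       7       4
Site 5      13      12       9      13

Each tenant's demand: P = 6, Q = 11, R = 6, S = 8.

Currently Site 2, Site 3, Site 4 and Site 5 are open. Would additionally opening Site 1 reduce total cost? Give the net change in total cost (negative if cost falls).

Current service cost with {Site 2, Site 3, Site 4, Site 5}: 114.
Adding Site 1: each tenant re-picks its cheapest; new service cost 114, saving 0.
Extra fixed cost: 20. Net change = 20 − 0 = 20.
(Totals: 208 → 228.)

No — net change +20 (cost rises by 20).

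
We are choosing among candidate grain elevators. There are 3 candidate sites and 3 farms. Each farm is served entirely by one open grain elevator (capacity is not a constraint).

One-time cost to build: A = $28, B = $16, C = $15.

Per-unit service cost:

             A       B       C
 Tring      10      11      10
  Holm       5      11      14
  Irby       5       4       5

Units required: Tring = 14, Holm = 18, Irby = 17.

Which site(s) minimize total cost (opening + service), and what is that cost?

Open A and B; minimum total cost 342.

For any fixed open set, each farm goes to its cheapest open site; total = fixed + service.
{A, B}: Tring→A 10·14=140, Holm→A 5·18=90, Irby→B 4·17=68. Service 298; fixed 44; total 342.
{A}: service 315 + fixed 28 = 343
{A, B, C}: Tring→A 10·14=140, Holm→A 5·18=90, Irby→B 4·17=68. Service 298; fixed 59; total 357.
{C}: service 477 + fixed 15 = 492
No other subset beats 342.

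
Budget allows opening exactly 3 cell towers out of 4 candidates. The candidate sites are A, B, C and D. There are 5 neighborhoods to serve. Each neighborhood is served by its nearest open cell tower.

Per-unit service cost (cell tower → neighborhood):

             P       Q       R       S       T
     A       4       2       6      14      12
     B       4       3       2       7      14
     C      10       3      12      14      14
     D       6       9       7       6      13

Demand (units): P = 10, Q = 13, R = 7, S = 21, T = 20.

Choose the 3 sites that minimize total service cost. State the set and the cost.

With exactly 3 open, each neighborhood uses its cheapest among the chosen.
{A, B, D}: P→A 4·10=40, Q→A 2·13=26, R→B 2·7=14, S→D 6·21=126, T→A 12·20=240. Service cost 446.
{A, B, C}: service cost 467
{A, C, D}: service cost 474
Among all 4 size-3 choices, {A, B, D} is lowest.

Choose A, B and D; total service cost 446.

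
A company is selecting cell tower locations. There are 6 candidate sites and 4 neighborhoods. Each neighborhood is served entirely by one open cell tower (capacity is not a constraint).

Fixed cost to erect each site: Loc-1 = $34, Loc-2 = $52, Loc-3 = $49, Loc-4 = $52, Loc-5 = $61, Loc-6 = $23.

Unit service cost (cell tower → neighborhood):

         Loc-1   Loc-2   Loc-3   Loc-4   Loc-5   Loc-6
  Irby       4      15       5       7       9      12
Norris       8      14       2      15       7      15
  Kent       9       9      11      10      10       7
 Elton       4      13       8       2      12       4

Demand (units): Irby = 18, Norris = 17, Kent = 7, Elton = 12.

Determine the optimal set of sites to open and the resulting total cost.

Open Loc-3 and Loc-6; minimum total cost 293.

For any fixed open set, each neighborhood goes to its cheapest open site; total = fixed + service.
{Loc-3, Loc-6}: Irby→Loc-3 5·18=90, Norris→Loc-3 2·17=34, Kent→Loc-6 7·7=49, Elton→Loc-6 4·12=48. Service 221; fixed 72; total 293.
{Loc-1, Loc-3}: service 217 + fixed 83 = 300
{Loc-1, Loc-3, Loc-6}: service 203 + fixed 106 = 309
{Loc-1, Loc-2, Loc-3, Loc-4, Loc-5, Loc-6}: service 179 + fixed 271 = 450
No other subset beats 293.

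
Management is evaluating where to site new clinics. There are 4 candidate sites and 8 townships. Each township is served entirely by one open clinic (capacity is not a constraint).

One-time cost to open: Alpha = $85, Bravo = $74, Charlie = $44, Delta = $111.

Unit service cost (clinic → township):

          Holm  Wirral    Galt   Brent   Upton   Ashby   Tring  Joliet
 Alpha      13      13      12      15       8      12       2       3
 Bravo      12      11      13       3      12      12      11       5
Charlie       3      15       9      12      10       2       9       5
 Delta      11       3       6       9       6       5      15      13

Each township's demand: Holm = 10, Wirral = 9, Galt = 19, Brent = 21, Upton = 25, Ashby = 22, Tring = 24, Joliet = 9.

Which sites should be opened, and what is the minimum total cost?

Open Alpha, Bravo, Charlie and Delta; minimum total cost 817.

For any fixed open set, each township goes to its cheapest open site; total = fixed + service.
{Alpha, Bravo, Charlie, Delta}: Holm→Charlie 3·10=30, Wirral→Delta 3·9=27, Galt→Delta 6·19=114, Brent→Bravo 3·21=63, Upton→Delta 6·25=150, Ashby→Charlie 2·22=44, Tring→Alpha 2·24=48, Joliet→Alpha 3·9=27. Service 503; fixed 314; total 817.
{Alpha, Charlie, Delta}: Holm→Charlie 3·10=30, Wirral→Delta 3·9=27, Galt→Delta 6·19=114, Brent→Delta 9·21=189, Upton→Delta 6·25=150, Ashby→Charlie 2·22=44, Tring→Alpha 2·24=48, Joliet→Alpha 3·9=27. Service 629; fixed 240; total 869.
{Alpha, Bravo, Charlie}: service 682 + fixed 203 = 885
{Charlie}: service 1143 + fixed 44 = 1187
No other subset beats 817.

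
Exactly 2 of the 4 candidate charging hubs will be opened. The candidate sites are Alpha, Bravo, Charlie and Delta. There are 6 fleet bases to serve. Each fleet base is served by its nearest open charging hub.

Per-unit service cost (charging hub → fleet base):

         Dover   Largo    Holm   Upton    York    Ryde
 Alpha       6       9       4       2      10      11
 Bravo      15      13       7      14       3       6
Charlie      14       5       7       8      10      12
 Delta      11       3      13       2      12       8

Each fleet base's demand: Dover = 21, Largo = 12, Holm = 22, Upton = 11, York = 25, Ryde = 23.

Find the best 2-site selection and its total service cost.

Choose Alpha and Bravo; total service cost 557.

With exactly 2 open, each fleet base uses its cheapest among the chosen.
{Alpha, Bravo}: Dover→Alpha 6·21=126, Largo→Alpha 9·12=108, Holm→Alpha 4·22=88, Upton→Alpha 2·11=22, York→Bravo 3·25=75, Ryde→Bravo 6·23=138. Service cost 557.
{Bravo, Delta}: service cost 656
{Alpha, Delta}: service cost 706
Among all 6 size-2 choices, {Alpha, Bravo} is lowest.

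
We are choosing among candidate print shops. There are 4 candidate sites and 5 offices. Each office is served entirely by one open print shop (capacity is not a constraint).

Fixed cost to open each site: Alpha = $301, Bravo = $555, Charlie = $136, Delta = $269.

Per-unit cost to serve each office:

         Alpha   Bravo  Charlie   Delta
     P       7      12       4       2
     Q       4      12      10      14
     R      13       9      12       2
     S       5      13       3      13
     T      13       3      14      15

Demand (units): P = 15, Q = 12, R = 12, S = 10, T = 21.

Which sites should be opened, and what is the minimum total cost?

For any fixed open set, each office goes to its cheapest open site; total = fixed + service.
{Charlie}: P→Charlie 4·15=60, Q→Charlie 10·12=120, R→Charlie 12·12=144, S→Charlie 3·10=30, T→Charlie 14·21=294. Service 648; fixed 136; total 784.
{Charlie, Delta}: service 498 + fixed 405 = 903
{Alpha}: service 632 + fixed 301 = 933
{Alpha, Bravo, Charlie, Delta}: P→Delta 2·15=30, Q→Alpha 4·12=48, R→Delta 2·12=24, S→Charlie 3·10=30, T→Bravo 3·21=63. Service 195; fixed 1261; total 1456.
No other subset beats 784.

Open Charlie only; minimum total cost 784.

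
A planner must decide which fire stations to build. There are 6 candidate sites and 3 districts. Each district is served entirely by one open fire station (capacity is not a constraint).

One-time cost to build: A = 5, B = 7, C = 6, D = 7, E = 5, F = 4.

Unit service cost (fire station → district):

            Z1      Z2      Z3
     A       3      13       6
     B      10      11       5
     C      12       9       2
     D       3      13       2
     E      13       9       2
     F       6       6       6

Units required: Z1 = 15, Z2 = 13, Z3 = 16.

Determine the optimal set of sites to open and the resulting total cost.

Open D and F; minimum total cost 166.

For any fixed open set, each district goes to its cheapest open site; total = fixed + service.
{D, F}: Z1→D 3·15=45, Z2→F 6·13=78, Z3→D 2·16=32. Service 155; fixed 11; total 166.
{A, E, F}: service 155 + fixed 14 = 169
{A, C, F}: service 155 + fixed 15 = 170
{A, B, C, D, E, F}: service 155 + fixed 34 = 189
No other subset beats 166.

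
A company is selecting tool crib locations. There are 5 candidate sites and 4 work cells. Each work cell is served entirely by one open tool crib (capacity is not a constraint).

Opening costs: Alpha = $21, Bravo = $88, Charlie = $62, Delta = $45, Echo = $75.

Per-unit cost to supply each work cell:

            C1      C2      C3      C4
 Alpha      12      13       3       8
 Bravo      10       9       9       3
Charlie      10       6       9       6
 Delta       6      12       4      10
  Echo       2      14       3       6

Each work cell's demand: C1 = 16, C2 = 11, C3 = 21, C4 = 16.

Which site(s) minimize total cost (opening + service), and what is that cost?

For any fixed open set, each work cell goes to its cheapest open site; total = fixed + service.
{Charlie, Echo}: C1→Echo 2·16=32, C2→Charlie 6·11=66, C3→Echo 3·21=63, C4→Charlie 6·16=96. Service 257; fixed 137; total 394.
{Bravo, Echo}: C1→Echo 2·16=32, C2→Bravo 9·11=99, C3→Echo 3·21=63, C4→Bravo 3·16=48. Service 242; fixed 163; total 405.
{Alpha, Charlie, Echo}: service 257 + fixed 158 = 415
{Alpha, Bravo, Charlie, Delta, Echo}: service 209 + fixed 291 = 500
No other subset beats 394.

Open Charlie and Echo; minimum total cost 394.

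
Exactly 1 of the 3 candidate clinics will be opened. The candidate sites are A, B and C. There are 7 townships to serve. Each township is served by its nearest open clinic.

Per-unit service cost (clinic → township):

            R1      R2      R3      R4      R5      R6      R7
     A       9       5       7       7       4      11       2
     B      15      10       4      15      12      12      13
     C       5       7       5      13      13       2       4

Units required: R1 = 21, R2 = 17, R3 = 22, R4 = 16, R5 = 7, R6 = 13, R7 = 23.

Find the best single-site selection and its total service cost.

With exactly 1 open, each township uses its cheapest among the chosen.
{C}: R1→C 5·21=105, R2→C 7·17=119, R3→C 5·22=110, R4→C 13·16=208, R5→C 13·7=91, R6→C 2·13=26, R7→C 4·23=92. Service cost 751.
{A}: service cost 757
{B}: service cost 1352
Among all 3 size-1 choices, {C} is lowest.

Choose C only; total service cost 751.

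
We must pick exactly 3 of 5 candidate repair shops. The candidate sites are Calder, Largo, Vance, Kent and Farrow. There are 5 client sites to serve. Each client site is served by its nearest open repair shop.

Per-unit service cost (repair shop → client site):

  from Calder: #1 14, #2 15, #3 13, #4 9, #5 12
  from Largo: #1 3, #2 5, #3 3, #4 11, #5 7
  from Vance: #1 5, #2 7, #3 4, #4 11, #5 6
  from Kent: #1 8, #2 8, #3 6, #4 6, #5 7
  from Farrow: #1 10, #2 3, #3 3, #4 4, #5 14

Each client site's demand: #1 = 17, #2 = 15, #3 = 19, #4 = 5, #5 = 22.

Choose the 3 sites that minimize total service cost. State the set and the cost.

With exactly 3 open, each client site uses its cheapest among the chosen.
{Largo, Vance, Farrow}: #1→Largo 3·17=51, #2→Farrow 3·15=45, #3→Largo 3·19=57, #4→Farrow 4·5=20, #5→Vance 6·22=132. Service cost 305.
{Calder, Largo, Farrow}: service cost 327
{Largo, Kent, Farrow}: service cost 327
Among all 10 size-3 choices, {Largo, Vance, Farrow} is lowest.

Choose Largo, Vance and Farrow; total service cost 305.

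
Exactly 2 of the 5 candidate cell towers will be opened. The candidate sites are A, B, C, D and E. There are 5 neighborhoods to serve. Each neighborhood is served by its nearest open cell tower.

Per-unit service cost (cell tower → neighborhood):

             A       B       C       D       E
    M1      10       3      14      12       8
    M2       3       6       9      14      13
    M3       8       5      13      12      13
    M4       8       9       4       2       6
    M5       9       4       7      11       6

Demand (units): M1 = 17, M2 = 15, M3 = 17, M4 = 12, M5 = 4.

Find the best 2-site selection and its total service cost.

Choose B and D; total service cost 266.

With exactly 2 open, each neighborhood uses its cheapest among the chosen.
{B, D}: M1→B 3·17=51, M2→B 6·15=90, M3→B 5·17=85, M4→D 2·12=24, M5→B 4·4=16. Service cost 266.
{B, C}: service cost 290
{A, B}: service cost 293
Among all 10 size-2 choices, {B, D} is lowest.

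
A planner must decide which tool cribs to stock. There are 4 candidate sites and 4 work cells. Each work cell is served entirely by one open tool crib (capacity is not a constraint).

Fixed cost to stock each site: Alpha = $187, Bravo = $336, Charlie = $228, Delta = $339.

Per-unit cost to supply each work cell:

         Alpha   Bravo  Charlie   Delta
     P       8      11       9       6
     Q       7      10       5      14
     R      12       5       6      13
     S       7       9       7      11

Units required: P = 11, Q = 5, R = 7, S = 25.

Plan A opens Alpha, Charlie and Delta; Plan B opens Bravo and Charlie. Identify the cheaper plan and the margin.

Plan B is cheaper by 164.

Plan A: {Alpha, Charlie, Delta}: P→Delta 6·11=66, Q→Charlie 5·5=25, R→Charlie 6·7=42, S→Alpha 7·25=175. Service 308; fixed 754; total 1062.
Plan B: {Bravo, Charlie}: P→Charlie 9·11=99, Q→Charlie 5·5=25, R→Bravo 5·7=35, S→Charlie 7·25=175. Service 334; fixed 564; total 898.
Difference: |1062 − 898| = 164.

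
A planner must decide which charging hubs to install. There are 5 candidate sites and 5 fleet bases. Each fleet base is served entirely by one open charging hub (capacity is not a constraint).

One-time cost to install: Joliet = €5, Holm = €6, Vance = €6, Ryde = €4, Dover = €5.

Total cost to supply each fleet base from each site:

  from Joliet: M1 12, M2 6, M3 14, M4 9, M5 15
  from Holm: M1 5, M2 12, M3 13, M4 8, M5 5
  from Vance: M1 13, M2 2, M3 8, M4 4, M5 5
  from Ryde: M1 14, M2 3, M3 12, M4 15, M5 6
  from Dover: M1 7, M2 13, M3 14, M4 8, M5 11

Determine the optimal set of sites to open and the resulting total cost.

Open Holm and Vance; minimum total cost 36.

For any fixed open set, each fleet base goes to its cheapest open site; total = fixed + service.
{Holm, Vance}: M1→Holm 5, M2→Vance 2, M3→Vance 8, M4→Vance 4, M5→Holm 5. Service 24; fixed 12; total 36.
{Vance, Dover}: M1→Dover 7, M2→Vance 2, M3→Vance 8, M4→Vance 4, M5→Vance 5. Service 26; fixed 11; total 37.
{Vance}: service 32 + fixed 6 = 38
{Joliet, Holm, Vance, Ryde, Dover}: service 24 + fixed 26 = 50
No other subset beats 36.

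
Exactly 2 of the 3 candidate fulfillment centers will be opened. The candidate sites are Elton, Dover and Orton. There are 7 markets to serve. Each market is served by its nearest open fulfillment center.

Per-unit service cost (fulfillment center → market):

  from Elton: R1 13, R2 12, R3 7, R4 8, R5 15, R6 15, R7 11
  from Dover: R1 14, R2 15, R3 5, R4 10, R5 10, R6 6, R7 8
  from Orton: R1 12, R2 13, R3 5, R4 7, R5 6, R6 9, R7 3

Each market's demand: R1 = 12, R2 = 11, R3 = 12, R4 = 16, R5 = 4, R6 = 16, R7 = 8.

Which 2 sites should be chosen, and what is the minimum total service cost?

With exactly 2 open, each market uses its cheapest among the chosen.
{Dover, Orton}: R1→Orton 12·12=144, R2→Orton 13·11=143, R3→Dover 5·12=60, R4→Orton 7·16=112, R5→Orton 6·4=24, R6→Dover 6·16=96, R7→Orton 3·8=24. Service cost 603.
{Elton, Orton}: service cost 640
{Elton, Dover}: service cost 676
Among all 3 size-2 choices, {Dover, Orton} is lowest.

Choose Dover and Orton; total service cost 603.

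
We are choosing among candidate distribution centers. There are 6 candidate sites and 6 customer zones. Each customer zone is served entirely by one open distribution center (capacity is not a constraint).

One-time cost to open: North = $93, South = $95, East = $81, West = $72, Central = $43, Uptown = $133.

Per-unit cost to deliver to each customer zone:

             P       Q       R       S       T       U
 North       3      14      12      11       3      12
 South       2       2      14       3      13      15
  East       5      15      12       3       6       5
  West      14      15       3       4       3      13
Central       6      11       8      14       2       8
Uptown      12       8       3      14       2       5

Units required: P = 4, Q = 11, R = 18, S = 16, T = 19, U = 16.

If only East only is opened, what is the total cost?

Each customer zone is assigned to its cheapest site among the open ones.
{East}: P→East 5·4=20, Q→East 15·11=165, R→East 12·18=216, S→East 3·16=48, T→East 6·19=114, U→East 5·16=80. Service 643; fixed 81; total 724.

Total cost: 724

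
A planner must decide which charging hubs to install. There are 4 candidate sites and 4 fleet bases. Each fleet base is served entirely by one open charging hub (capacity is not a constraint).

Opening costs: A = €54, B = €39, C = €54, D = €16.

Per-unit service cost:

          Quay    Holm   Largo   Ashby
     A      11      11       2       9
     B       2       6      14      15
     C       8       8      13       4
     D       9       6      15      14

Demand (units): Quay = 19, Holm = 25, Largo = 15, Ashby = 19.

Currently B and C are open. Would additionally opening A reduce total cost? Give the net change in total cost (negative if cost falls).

Current service cost with {B, C}: 459.
Adding A: each fleet base re-picks its cheapest; new service cost 294, saving 165.
Extra fixed cost: 54. Net change = 54 − 165 = -111.
(Totals: 552 → 441.)

Yes — net change −111 (cost falls by 111).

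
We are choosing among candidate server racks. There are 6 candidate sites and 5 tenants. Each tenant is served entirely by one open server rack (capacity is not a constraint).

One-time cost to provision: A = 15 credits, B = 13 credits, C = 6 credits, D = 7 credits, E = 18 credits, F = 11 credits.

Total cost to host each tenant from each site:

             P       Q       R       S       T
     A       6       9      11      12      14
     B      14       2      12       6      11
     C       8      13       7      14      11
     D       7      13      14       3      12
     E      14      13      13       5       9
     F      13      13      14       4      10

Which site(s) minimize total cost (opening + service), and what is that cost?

Open B and C; minimum total cost 53.

For any fixed open set, each tenant goes to its cheapest open site; total = fixed + service.
{B, C}: P→C 8, Q→B 2, R→C 7, S→B 6, T→B 11. Service 34; fixed 19; total 53.
{C, D}: service 41 + fixed 13 = 54
{B, D}: P→D 7, Q→B 2, R→B 12, S→D 3, T→B 11. Service 35; fixed 20; total 55.
{A, B, C, D, E, F}: service 27 + fixed 70 = 97
No other subset beats 53.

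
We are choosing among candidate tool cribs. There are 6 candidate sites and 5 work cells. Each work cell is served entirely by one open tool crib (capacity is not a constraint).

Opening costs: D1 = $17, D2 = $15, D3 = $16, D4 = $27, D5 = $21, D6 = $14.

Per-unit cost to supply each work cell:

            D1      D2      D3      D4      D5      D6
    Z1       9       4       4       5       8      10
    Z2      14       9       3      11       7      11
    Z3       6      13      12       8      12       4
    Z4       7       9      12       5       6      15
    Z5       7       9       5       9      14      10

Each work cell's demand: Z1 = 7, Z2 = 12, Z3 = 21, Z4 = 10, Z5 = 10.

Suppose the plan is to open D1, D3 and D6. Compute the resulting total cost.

Each work cell is assigned to its cheapest site among the open ones.
{D1, D3, D6}: Z1→D3 4·7=28, Z2→D3 3·12=36, Z3→D6 4·21=84, Z4→D1 7·10=70, Z5→D3 5·10=50. Service 268; fixed 47; total 315.

Total cost: 315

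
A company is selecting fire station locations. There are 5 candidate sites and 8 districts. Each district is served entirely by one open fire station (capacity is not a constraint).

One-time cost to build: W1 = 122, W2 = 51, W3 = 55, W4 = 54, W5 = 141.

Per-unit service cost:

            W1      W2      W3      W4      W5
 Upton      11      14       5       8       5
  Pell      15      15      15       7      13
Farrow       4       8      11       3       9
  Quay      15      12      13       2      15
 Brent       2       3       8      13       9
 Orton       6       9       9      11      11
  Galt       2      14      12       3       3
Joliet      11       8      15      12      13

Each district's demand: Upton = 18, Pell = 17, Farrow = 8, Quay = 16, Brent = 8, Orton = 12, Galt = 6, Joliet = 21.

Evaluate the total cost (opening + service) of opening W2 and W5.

Total cost: 1077

Each district is assigned to its cheapest site among the open ones.
{W2, W5}: Upton→W5 5·18=90, Pell→W5 13·17=221, Farrow→W2 8·8=64, Quay→W2 12·16=192, Brent→W2 3·8=24, Orton→W2 9·12=108, Galt→W5 3·6=18, Joliet→W2 8·21=168. Service 885; fixed 192; total 1077.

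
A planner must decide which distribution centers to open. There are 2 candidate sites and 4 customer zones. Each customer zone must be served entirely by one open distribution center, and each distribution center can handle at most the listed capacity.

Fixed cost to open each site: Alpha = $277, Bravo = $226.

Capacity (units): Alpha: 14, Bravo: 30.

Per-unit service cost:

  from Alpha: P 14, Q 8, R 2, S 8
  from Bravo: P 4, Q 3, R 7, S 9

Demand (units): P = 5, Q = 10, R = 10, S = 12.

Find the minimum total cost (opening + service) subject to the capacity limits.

Open {Alpha, Bravo}: P→Bravo 4·5=20, Q→Bravo 3·10=30, R→Alpha 2·10=20, S→Bravo 9·12=108.
Loads: Alpha carries 10/14, Bravo carries 27/30. Service 178; fixed 503; total 681.
Next best feasible plan costs 719.

Minimum total cost: 681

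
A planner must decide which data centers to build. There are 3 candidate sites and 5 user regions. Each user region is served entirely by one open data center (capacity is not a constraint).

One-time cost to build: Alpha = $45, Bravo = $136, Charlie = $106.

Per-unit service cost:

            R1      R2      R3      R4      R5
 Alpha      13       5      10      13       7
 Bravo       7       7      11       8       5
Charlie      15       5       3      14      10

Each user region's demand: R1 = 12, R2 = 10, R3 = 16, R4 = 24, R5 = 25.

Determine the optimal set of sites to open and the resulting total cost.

For any fixed open set, each user region goes to its cheapest open site; total = fixed + service.
{Bravo, Charlie}: R1→Bravo 7·12=84, R2→Charlie 5·10=50, R3→Charlie 3·16=48, R4→Bravo 8·24=192, R5→Bravo 5·25=125. Service 499; fixed 242; total 741.
{Bravo}: service 647 + fixed 136 = 783
{Alpha, Bravo, Charlie}: service 499 + fixed 287 = 786
{Alpha}: service 853 + fixed 45 = 898
No other subset beats 741.

Open Bravo and Charlie; minimum total cost 741.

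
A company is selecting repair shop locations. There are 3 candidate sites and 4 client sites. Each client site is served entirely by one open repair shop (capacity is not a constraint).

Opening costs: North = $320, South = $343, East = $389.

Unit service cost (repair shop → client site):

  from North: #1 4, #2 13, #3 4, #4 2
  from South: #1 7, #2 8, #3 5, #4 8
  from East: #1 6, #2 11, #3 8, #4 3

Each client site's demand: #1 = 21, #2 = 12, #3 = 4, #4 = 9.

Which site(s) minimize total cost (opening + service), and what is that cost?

For any fixed open set, each client site goes to its cheapest open site; total = fixed + service.
{North}: #1→North 4·21=84, #2→North 13·12=156, #3→North 4·4=16, #4→North 2·9=18. Service 274; fixed 320; total 594.
{South}: #1→South 7·21=147, #2→South 8·12=96, #3→South 5·4=20, #4→South 8·9=72. Service 335; fixed 343; total 678.
{East}: service 317 + fixed 389 = 706
{North, South, East}: #1→North 4·21=84, #2→South 8·12=96, #3→North 4·4=16, #4→North 2·9=18. Service 214; fixed 1052; total 1266.
No other subset beats 594.

Open North only; minimum total cost 594.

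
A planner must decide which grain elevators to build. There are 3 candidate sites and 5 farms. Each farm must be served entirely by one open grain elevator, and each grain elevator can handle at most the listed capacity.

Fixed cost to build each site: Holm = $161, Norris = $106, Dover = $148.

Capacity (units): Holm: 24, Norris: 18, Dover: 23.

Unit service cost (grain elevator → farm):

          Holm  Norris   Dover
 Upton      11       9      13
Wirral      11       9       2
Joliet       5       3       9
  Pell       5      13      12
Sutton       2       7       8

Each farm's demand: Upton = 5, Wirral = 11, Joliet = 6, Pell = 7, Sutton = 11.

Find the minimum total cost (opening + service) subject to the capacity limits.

Minimum total cost: 483

Open {Holm, Dover}: Upton→Dover 13·5=65, Wirral→Dover 2·11=22, Joliet→Holm 5·6=30, Pell→Holm 5·7=35, Sutton→Holm 2·11=22.
Loads: Holm carries 24/24, Dover carries 16/23. Service 174; fixed 309; total 483.
Next best feasible plan costs 496.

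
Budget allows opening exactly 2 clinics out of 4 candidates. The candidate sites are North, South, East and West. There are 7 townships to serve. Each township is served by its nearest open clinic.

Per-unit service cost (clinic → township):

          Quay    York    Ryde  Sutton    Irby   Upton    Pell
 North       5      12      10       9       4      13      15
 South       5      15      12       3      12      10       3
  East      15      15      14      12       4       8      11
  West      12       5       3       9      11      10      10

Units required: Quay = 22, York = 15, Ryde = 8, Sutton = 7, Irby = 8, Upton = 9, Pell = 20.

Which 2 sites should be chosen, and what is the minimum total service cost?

With exactly 2 open, each township uses its cheapest among the chosen.
{South, West}: Quay→South 5·22=110, York→West 5·15=75, Ryde→West 3·8=24, Sutton→South 3·7=21, Irby→West 11·8=88, Upton→South 10·9=90, Pell→South 3·20=60. Service cost 468.
{North, South}: service cost 573
{North, West}: service cost 594
Among all 6 size-2 choices, {South, West} is lowest.

Choose South and West; total service cost 468.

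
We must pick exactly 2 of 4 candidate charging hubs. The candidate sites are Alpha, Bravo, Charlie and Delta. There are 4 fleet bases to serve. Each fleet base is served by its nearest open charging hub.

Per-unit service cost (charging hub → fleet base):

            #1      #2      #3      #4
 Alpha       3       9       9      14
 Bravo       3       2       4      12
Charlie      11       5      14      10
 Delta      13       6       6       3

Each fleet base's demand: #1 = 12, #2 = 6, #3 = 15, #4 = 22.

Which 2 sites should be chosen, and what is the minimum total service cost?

Choose Bravo and Delta; total service cost 174.

With exactly 2 open, each fleet base uses its cheapest among the chosen.
{Bravo, Delta}: #1→Bravo 3·12=36, #2→Bravo 2·6=12, #3→Bravo 4·15=60, #4→Delta 3·22=66. Service cost 174.
{Alpha, Delta}: service cost 228
{Charlie, Delta}: service cost 318
Among all 6 size-2 choices, {Bravo, Delta} is lowest.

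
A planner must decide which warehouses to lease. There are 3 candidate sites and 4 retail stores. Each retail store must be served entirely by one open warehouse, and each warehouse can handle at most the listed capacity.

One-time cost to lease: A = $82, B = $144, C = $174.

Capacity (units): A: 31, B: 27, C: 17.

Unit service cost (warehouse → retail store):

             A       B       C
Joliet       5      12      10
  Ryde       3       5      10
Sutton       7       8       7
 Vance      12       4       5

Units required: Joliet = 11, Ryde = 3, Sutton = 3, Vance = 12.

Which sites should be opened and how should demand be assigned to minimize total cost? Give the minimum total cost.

Open {A}: Joliet→A 5·11=55, Ryde→A 3·3=9, Sutton→A 7·3=21, Vance→A 12·12=144.
Loads: A carries 29/31. Service 229; fixed 82; total 311.
Next best feasible plan costs 359.

Minimum total cost: 311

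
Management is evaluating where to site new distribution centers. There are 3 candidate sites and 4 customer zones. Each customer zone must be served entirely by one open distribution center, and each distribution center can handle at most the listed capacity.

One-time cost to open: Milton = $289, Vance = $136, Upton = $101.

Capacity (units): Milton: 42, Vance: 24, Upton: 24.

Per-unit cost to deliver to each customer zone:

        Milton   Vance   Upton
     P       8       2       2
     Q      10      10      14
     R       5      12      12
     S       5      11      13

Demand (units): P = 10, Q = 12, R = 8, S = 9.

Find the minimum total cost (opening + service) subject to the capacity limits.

Open {Vance, Upton}: P→Upton 2·10=20, Q→Vance 10·12=120, R→Upton 12·8=96, S→Vance 11·9=99.
Loads: Vance carries 21/24, Upton carries 18/24. Service 335; fixed 237; total 572.
Next best feasible plan costs 574.

Minimum total cost: 572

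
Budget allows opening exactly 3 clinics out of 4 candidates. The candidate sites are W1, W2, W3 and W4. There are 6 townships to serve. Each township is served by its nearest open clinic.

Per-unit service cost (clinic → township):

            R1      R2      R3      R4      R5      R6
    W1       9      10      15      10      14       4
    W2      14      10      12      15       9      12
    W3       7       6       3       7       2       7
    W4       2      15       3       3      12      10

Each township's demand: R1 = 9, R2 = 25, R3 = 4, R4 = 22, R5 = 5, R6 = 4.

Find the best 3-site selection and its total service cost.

Choose W1, W3 and W4; total service cost 272.

With exactly 3 open, each township uses its cheapest among the chosen.
{W1, W3, W4}: R1→W4 2·9=18, R2→W3 6·25=150, R3→W3 3·4=12, R4→W4 3·22=66, R5→W3 2·5=10, R6→W1 4·4=16. Service cost 272.
{W2, W3, W4}: service cost 284
{W1, W2, W3}: service cost 405
Among all 4 size-3 choices, {W1, W3, W4} is lowest.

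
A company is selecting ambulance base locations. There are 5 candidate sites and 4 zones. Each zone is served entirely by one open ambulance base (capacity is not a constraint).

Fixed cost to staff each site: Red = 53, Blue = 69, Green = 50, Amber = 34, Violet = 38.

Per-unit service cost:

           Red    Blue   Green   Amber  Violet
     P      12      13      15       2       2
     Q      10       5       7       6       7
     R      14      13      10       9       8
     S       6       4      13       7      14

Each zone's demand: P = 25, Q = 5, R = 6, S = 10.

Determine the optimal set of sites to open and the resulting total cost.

Open Amber only; minimum total cost 238.

For any fixed open set, each zone goes to its cheapest open site; total = fixed + service.
{Amber}: P→Amber 2·25=50, Q→Amber 6·5=30, R→Amber 9·6=54, S→Amber 7·10=70. Service 204; fixed 34; total 238.
{Blue, Violet}: service 163 + fixed 107 = 270
{Amber, Violet}: service 198 + fixed 72 = 270
{Red, Blue, Green, Amber, Violet}: service 163 + fixed 244 = 407
No other subset beats 238.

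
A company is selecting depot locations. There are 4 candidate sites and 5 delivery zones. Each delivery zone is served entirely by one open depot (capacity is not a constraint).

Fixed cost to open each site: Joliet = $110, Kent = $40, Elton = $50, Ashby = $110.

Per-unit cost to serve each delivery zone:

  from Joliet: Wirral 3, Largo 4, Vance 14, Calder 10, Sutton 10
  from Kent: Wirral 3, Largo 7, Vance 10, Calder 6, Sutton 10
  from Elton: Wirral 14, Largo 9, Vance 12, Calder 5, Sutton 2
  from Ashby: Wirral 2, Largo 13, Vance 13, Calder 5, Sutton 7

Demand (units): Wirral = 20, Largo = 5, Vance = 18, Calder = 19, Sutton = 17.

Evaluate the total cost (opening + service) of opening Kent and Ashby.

Each delivery zone is assigned to its cheapest site among the open ones.
{Kent, Ashby}: Wirral→Ashby 2·20=40, Largo→Kent 7·5=35, Vance→Kent 10·18=180, Calder→Ashby 5·19=95, Sutton→Ashby 7·17=119. Service 469; fixed 150; total 619.

Total cost: 619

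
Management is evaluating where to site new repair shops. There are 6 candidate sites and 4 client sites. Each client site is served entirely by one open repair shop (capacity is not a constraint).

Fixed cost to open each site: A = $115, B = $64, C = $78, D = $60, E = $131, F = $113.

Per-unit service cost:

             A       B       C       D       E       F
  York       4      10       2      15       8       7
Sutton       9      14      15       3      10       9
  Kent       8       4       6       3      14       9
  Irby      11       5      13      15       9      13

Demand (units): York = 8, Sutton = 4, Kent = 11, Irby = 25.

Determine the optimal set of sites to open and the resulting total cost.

Open B only; minimum total cost 369.

For any fixed open set, each client site goes to its cheapest open site; total = fixed + service.
{B}: York→B 10·8=80, Sutton→B 14·4=56, Kent→B 4·11=44, Irby→B 5·25=125. Service 305; fixed 64; total 369.
{B, D}: York→B 10·8=80, Sutton→D 3·4=12, Kent→D 3·11=33, Irby→B 5·25=125. Service 250; fixed 124; total 374.
{B, C}: York→C 2·8=16, Sutton→B 14·4=56, Kent→B 4·11=44, Irby→B 5·25=125. Service 241; fixed 142; total 383.
{A, B, C, D, E, F}: York→C 2·8=16, Sutton→D 3·4=12, Kent→D 3·11=33, Irby→B 5·25=125. Service 186; fixed 561; total 747.
No other subset beats 369.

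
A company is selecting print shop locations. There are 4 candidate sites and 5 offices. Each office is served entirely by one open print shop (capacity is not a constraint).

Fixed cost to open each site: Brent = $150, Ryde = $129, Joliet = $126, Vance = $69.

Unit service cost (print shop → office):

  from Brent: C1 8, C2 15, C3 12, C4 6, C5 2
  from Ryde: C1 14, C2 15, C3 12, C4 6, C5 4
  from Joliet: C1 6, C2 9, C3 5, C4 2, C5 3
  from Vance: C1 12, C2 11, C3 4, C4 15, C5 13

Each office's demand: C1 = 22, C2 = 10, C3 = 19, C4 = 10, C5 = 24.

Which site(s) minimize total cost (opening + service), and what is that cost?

Open Joliet only; minimum total cost 535.

For any fixed open set, each office goes to its cheapest open site; total = fixed + service.
{Joliet}: C1→Joliet 6·22=132, C2→Joliet 9·10=90, C3→Joliet 5·19=95, C4→Joliet 2·10=20, C5→Joliet 3·24=72. Service 409; fixed 126; total 535.
{Joliet, Vance}: service 390 + fixed 195 = 585
{Brent, Joliet}: service 385 + fixed 276 = 661
{Brent, Ryde, Joliet, Vance}: service 366 + fixed 474 = 840
(All 15 nonempty subsets were checked; Joliet only is lowest.)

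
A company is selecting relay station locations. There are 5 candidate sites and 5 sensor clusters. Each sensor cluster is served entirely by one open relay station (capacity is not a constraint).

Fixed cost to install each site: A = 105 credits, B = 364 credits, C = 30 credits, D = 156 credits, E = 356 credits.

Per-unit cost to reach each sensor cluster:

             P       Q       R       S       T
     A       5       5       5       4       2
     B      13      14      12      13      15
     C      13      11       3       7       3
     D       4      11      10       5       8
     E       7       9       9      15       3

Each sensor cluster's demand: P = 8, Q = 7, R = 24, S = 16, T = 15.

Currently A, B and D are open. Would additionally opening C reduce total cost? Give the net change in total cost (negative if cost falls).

Yes — net change −18 (cost falls by 18).

Current service cost with {A, B, D}: 281.
Adding C: each sensor cluster re-picks its cheapest; new service cost 233, saving 48.
Extra fixed cost: 30. Net change = 30 − 48 = -18.
(Totals: 906 → 888.)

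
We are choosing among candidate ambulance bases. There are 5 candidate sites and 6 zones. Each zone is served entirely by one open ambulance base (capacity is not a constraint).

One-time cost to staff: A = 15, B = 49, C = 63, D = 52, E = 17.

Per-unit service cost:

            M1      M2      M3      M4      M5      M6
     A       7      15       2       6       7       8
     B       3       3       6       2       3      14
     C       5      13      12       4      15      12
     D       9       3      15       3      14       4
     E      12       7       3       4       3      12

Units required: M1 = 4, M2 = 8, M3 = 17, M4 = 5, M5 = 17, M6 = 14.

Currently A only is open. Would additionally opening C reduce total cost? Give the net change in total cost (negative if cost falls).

No — net change +29 (cost rises by 29).

Current service cost with {A}: 443.
Adding C: each zone re-picks its cheapest; new service cost 409, saving 34.
Extra fixed cost: 63. Net change = 63 − 34 = 29.
(Totals: 458 → 487.)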